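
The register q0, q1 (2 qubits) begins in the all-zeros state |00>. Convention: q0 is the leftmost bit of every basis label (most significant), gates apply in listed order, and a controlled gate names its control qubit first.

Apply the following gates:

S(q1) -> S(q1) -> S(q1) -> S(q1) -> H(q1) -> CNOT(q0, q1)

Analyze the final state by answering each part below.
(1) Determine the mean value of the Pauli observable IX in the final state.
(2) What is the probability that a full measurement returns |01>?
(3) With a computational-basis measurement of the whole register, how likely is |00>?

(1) The expectation value of IX is 1. Key observation: the block from step 1 through step 4 cancels to the identity and can be dropped.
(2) Outcome |01> occurs with probability 1/2.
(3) Outcome |00> occurs with probability 1/2.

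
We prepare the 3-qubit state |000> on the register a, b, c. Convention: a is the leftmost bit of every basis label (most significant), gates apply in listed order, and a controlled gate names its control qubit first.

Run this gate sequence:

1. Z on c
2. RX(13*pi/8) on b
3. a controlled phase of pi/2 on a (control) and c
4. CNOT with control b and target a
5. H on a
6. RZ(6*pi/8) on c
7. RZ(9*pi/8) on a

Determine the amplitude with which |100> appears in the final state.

|100> carries amplitude -sqrt(2)*exp(3*I*pi/16)*cos(3*pi/16)/2 in the final state.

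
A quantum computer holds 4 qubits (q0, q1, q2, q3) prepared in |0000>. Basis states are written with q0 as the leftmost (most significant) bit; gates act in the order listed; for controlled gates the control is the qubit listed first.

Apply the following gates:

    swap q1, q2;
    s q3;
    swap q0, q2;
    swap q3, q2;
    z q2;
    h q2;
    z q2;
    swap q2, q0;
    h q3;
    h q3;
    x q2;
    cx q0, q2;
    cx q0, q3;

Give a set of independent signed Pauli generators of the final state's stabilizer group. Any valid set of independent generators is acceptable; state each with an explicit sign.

One valid set of independent stabilizer generators is -XIXX, +ZIIZ, +IZII, -IIZZ (any independent generating set of the same group is equally correct). Key observation: steps 9-10 multiply out to the identity, so the circuit reduces to the remaining gates.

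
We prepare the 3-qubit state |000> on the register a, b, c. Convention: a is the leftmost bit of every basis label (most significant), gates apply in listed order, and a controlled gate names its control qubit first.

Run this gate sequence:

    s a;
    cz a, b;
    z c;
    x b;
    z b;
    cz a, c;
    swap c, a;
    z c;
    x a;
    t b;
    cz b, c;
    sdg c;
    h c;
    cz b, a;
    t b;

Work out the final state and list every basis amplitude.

The final amplitudes are sqrt(2)*I/2 on |110>, sqrt(2)*I/2 on |111>, and 0 on every other basis state.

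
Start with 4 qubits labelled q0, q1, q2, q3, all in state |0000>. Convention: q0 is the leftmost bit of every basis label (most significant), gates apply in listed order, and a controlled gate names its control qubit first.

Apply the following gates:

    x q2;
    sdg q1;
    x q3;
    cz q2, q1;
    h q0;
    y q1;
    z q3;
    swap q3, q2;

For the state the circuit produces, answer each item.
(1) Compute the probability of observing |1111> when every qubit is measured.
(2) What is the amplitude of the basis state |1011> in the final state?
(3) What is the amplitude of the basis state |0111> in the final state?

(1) A full measurement returns |1111> with probability 1/2.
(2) |1011> carries amplitude 0 in the final state.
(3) The amplitude on |0111> is -sqrt(2)*I/2.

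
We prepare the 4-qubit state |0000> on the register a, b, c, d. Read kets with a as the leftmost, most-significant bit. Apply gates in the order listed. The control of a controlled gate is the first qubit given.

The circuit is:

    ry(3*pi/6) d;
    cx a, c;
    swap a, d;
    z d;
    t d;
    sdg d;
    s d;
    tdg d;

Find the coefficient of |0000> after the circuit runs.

The amplitude on |0000> is sqrt(2)/2. Key observation: steps 5-8 multiply out to the identity, so the circuit reduces to the remaining gates.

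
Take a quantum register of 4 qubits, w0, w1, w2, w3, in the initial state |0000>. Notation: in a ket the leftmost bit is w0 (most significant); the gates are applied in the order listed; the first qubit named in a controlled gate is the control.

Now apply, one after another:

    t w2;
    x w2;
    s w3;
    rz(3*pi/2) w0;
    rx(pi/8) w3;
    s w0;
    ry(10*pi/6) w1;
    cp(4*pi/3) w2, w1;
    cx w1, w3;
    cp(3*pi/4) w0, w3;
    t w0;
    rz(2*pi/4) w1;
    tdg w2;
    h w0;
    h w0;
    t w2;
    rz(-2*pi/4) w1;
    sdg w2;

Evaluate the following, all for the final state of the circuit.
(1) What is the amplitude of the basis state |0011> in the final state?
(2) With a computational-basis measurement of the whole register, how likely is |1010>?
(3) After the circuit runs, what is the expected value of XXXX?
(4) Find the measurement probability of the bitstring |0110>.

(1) The amplitude on |0011> is -sqrt(3)*exp(I*pi/4)*sin(pi/16)/2.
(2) Outcome |1010> occurs with probability 0.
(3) The observable XXXX averages to 0.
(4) Outcome |0110> occurs with probability sin(pi/16)**2/4.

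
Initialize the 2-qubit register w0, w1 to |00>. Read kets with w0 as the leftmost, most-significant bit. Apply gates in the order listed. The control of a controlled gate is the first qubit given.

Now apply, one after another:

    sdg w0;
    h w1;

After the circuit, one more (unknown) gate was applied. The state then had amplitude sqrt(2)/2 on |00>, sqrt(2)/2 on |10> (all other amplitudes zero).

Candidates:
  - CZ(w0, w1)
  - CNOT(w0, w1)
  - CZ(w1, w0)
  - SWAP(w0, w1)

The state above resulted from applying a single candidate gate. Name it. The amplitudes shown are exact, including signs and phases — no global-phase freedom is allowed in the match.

The unique candidate consistent with the amplitudes is SWAP(w0, w1).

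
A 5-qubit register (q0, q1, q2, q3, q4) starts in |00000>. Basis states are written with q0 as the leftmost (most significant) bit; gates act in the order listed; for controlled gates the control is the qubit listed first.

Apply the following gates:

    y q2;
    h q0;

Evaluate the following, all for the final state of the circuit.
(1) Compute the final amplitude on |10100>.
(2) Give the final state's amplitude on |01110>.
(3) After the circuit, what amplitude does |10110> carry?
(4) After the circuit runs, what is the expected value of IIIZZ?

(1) The final state's coefficient on |10100> equals sqrt(2)*I/2.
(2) The final state's coefficient on |01110> equals 0.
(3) The final state's coefficient on |10110> equals 0.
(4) The observable IIIZZ averages to 1.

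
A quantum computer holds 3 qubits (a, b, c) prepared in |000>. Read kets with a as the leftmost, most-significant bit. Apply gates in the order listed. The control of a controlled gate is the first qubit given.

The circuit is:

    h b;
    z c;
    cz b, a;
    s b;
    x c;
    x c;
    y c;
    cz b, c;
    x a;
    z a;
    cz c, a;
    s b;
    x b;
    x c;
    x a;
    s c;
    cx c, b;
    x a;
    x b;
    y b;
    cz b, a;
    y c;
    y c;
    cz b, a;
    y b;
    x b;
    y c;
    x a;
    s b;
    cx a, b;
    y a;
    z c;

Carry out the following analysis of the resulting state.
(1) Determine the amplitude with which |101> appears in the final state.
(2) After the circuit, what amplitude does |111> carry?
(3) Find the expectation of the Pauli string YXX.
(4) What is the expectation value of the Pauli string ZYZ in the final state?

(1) |101> carries amplitude sqrt(2)*I/2 in the final state. Key observation: steps 19-26 multiply out to the identity, so the circuit reduces to the remaining gates.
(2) |111> carries amplitude -sqrt(2)/2 in the final state.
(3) In the final state, YXX has expectation 0.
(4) In the final state, ZYZ has expectation 1.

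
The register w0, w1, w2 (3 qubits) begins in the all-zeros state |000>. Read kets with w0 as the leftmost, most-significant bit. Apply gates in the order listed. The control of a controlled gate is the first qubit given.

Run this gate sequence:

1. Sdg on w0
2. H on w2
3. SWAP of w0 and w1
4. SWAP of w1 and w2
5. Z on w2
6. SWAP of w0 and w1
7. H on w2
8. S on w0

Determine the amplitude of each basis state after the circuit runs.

The resulting statevector has amplitude 1/2 on |000>, 1/2 on |001>, 0 on |010>, 0 on |011>, I/2 on |100>, I/2 on |101>, 0 on |110>, 0 on |111>.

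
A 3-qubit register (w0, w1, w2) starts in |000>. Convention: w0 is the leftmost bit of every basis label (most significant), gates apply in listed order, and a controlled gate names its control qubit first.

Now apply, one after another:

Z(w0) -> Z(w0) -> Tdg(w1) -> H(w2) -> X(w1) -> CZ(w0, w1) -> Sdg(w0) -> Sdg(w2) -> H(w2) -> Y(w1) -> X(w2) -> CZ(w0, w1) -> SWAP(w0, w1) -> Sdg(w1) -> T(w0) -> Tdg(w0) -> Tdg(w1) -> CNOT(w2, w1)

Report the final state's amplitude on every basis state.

After the circuit, the state carries amplitude 1/2 - I/2 on |000>, -1/2 - I/2 on |011>, and 0 on every other basis state.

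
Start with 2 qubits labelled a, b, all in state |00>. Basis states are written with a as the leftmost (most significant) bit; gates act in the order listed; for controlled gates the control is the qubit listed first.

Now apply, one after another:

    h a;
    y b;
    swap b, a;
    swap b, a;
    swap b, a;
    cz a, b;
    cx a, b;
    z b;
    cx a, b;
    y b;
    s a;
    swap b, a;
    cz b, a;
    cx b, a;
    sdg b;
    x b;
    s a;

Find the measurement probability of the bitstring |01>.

The probability of measuring |01> is 0. Key observation: gates 4-5 undo each other exactly, leaving only the rest of the circuit to track.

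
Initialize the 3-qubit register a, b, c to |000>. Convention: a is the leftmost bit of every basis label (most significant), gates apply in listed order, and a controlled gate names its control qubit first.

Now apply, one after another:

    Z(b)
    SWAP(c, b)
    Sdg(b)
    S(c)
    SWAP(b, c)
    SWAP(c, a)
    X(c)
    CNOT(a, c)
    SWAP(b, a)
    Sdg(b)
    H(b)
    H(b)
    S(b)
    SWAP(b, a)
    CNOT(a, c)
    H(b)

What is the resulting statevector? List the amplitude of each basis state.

After the circuit, the state carries amplitude sqrt(2)/2 on |001>, sqrt(2)/2 on |011>, and 0 on every other basis state. Key observation: gates 8-15 undo each other exactly, leaving only the rest of the circuit to track.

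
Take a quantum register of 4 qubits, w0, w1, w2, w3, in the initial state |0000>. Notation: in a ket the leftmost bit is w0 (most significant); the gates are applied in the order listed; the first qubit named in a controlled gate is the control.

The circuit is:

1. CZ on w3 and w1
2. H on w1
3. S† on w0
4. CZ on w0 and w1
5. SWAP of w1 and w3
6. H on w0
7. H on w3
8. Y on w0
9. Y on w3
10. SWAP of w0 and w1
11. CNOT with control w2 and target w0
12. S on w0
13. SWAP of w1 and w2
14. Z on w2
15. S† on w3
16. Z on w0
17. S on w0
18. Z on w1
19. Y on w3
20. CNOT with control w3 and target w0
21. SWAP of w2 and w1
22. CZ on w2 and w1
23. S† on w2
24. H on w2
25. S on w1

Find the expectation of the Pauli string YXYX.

In the final state, YXYX has expectation 0.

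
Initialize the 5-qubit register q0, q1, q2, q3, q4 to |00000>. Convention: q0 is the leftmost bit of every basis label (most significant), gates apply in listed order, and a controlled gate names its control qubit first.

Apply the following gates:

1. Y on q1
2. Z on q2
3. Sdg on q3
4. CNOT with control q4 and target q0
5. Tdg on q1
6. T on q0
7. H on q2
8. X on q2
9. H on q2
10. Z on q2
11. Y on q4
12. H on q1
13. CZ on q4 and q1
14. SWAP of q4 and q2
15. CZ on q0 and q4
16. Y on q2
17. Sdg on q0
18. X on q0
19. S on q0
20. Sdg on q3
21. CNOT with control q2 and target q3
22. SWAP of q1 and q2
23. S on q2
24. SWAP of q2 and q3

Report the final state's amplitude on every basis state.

After the circuit, the state carries amplitude sqrt(2)*exp(3*I*pi/4)/2 on |10000>, -sqrt(2)*exp(I*pi/4)/2 on |10010>, and 0 on every other basis state. Key observation: steps 7-10 multiply out to the identity, so the circuit reduces to the remaining gates.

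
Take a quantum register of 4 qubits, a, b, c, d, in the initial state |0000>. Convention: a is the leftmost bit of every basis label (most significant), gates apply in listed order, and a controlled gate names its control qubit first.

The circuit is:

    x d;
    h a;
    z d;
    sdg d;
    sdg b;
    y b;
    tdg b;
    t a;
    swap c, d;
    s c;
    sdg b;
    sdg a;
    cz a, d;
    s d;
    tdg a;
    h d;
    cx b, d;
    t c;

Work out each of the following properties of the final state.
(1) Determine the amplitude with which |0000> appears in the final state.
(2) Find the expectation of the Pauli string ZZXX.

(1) The amplitude on |0000> is 0.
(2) The expectation value of ZZXX is 0.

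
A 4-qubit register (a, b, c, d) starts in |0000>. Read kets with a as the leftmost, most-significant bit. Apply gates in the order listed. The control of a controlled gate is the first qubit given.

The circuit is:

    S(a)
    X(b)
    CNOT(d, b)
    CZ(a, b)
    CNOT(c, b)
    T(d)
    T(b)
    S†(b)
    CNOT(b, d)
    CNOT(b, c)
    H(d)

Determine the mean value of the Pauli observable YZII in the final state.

The expectation value of YZII is 0.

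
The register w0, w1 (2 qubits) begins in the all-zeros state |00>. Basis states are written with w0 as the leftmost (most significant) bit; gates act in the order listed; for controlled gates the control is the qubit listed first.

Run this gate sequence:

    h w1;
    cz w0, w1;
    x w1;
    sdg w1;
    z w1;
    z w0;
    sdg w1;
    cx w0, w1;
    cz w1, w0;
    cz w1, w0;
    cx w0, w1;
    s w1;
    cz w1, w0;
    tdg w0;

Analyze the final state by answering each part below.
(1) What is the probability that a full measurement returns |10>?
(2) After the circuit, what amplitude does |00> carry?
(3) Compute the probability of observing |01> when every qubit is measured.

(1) The probability of measuring |10> is 0.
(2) The final state's coefficient on |00> equals sqrt(2)/2.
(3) Outcome |01> occurs with probability 1/2.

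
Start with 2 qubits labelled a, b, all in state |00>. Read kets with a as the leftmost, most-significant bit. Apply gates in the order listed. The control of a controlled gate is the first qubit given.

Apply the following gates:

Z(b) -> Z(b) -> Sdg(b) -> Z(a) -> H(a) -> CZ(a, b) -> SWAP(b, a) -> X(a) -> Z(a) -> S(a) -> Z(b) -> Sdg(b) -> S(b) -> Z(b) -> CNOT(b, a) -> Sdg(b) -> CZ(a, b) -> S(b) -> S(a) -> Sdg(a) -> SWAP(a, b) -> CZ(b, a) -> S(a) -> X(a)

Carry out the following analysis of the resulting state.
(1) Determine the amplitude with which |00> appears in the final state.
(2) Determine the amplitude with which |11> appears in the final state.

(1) |00> carries amplitude sqrt(2)/2 in the final state.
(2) |11> carries amplitude -sqrt(2)*I/2 in the final state.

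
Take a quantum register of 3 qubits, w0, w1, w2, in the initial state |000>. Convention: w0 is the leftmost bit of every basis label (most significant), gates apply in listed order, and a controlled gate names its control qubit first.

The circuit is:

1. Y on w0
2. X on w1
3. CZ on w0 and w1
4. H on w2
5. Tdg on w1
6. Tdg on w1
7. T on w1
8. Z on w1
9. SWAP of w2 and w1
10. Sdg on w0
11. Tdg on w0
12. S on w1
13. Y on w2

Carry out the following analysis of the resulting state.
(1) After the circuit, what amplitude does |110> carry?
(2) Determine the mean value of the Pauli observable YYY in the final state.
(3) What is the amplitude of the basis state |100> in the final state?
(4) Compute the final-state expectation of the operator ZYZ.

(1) The amplitude on |110> is -sqrt(2)*I/2.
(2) The expectation value of YYY is 0.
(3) The amplitude on |100> is -sqrt(2)/2.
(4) The observable ZYZ averages to -1.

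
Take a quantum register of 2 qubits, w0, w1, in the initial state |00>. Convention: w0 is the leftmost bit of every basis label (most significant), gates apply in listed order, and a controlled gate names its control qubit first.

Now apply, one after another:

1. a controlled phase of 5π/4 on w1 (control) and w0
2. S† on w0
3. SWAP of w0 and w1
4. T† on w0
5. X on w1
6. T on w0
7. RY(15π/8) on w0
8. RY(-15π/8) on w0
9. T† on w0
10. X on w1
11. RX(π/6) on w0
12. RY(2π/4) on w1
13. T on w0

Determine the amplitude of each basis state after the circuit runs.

The final amplitudes are 1/4 + sqrt(3)/4 on |00>, 1/4 + sqrt(3)/4 on |01>, (1 - sqrt(3))*exp(3*I*pi/4)/4 on |10>, (1 - sqrt(3))*exp(3*I*pi/4)/4 on |11>. Key observation: gates 5-10 undo each other exactly, leaving only the rest of the circuit to track.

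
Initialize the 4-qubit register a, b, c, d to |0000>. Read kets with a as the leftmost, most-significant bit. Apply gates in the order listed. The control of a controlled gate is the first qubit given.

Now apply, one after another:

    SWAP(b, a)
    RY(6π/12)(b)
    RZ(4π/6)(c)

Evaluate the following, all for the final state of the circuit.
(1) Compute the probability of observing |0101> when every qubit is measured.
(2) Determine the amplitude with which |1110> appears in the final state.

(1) A full measurement returns |0101> with probability 0.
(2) |1110> carries amplitude 0 in the final state.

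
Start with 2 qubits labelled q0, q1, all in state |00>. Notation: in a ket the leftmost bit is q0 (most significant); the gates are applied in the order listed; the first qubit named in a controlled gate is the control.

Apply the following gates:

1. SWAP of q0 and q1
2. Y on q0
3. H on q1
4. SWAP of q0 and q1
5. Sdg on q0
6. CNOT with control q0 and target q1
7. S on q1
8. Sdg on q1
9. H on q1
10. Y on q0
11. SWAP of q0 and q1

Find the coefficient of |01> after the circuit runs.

|01> carries amplitude -1/2 in the final state.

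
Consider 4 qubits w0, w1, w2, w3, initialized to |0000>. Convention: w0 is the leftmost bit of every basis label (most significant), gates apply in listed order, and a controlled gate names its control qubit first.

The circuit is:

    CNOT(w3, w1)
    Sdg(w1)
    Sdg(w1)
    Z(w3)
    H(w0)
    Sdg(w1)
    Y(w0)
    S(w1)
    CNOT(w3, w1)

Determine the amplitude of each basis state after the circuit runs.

The resulting statevector has amplitude -sqrt(2)*I/2 on |0000>, sqrt(2)*I/2 on |1000>, and 0 on every other basis state.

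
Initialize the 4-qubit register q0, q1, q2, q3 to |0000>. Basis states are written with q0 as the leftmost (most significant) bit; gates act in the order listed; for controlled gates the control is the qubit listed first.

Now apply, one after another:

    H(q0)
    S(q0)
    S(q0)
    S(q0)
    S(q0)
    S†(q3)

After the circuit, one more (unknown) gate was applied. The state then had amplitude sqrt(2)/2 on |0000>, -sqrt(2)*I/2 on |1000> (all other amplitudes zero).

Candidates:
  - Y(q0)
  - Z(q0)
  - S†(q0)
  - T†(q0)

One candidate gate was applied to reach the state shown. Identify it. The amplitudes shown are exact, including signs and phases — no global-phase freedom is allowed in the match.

It was S†(q0) that produced the state shown.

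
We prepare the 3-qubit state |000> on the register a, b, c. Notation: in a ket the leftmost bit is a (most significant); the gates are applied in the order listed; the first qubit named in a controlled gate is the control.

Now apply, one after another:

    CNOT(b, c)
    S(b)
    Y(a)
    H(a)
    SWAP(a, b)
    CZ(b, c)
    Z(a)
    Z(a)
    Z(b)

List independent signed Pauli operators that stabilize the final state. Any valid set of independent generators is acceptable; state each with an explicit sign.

The final state is stabilized by the group generated by +IXI, +ZII, +IIZ; other independent generating sets are equally valid.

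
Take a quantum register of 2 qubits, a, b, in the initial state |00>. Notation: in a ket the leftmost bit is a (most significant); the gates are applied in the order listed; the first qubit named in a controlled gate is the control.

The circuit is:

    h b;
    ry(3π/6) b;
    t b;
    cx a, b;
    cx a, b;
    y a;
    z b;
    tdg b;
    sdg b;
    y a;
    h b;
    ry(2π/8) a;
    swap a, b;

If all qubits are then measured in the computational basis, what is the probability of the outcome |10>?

Outcome |10> occurs with probability sqrt(2)/8 + 1/4.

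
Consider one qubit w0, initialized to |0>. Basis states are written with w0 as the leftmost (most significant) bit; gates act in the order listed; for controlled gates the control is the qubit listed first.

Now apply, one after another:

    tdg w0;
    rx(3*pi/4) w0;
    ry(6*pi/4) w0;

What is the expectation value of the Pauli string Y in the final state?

The observable Y averages to -sqrt(2)/2.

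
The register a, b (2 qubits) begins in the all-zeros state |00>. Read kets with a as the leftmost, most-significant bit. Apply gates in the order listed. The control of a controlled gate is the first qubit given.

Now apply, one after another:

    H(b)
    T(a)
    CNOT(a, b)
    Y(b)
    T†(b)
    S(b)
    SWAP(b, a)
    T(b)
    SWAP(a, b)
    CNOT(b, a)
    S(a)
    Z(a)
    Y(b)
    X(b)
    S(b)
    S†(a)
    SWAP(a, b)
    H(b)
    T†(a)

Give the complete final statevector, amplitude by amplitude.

The resulting statevector has amplitude 1/2 on |00>, 1/2 on |01>, -I/2 on |10>, I/2 on |11>.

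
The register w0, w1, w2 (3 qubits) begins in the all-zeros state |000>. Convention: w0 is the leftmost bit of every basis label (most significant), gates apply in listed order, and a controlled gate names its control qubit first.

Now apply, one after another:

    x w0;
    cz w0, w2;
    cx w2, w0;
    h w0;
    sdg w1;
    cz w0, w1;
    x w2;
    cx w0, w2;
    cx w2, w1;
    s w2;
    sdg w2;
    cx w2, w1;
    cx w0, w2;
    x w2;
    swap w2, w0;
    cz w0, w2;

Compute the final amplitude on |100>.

The final state's coefficient on |100> equals 0.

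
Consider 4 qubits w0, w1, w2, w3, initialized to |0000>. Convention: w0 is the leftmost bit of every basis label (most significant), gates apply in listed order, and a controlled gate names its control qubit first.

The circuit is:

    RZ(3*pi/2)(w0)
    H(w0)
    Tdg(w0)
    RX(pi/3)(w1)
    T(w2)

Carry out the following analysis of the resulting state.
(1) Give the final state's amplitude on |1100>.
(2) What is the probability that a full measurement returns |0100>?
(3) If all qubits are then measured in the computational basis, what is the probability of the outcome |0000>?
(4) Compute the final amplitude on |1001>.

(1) |1100> carries amplitude sqrt(2)*I/4 in the final state.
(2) The probability of measuring |0100> is 1/8.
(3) A full measurement returns |0000> with probability 3/8.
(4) The final state's coefficient on |1001> equals 0.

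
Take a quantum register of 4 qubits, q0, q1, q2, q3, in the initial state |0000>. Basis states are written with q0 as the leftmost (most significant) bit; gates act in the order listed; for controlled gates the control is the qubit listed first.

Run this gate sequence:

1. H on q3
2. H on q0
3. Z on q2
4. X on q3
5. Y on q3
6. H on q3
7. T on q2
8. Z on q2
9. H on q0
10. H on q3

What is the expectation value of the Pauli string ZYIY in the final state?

In the final state, ZYIY has expectation 0.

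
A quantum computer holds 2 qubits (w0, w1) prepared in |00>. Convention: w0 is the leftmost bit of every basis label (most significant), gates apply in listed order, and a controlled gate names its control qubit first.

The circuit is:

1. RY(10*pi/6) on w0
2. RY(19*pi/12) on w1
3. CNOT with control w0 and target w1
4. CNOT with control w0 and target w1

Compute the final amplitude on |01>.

The final state's coefficient on |01> equals -3*sqrt(sqrt(2) + 2)/8 + sqrt(6 - 3*sqrt(2))/8.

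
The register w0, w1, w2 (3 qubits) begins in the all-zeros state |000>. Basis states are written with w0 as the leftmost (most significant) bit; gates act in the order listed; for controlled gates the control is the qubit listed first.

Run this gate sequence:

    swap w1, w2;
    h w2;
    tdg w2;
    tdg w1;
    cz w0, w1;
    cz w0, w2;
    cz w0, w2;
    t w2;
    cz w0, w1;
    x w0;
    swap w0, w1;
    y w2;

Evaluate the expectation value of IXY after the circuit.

In the final state, IXY has expectation 0.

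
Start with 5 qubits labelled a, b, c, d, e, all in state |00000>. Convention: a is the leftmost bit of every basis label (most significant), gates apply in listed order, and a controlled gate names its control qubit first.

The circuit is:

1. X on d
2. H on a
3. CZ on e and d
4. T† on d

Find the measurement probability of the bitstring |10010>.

A full measurement returns |10010> with probability 1/2.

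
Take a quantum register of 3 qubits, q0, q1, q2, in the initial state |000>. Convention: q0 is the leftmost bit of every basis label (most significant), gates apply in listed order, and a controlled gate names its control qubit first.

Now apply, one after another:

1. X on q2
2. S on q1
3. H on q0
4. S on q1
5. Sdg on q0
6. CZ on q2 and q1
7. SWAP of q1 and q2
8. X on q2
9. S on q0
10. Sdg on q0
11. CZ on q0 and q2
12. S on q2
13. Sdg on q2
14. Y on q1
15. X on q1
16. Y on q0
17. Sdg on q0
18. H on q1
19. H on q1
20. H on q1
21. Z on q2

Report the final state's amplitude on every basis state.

After the circuit, the state carries amplitude 0 on |000>, I/2 on |001>, 0 on |010>, -I/2 on |011>, 0 on |100>, I/2 on |101>, 0 on |110>, -I/2 on |111>.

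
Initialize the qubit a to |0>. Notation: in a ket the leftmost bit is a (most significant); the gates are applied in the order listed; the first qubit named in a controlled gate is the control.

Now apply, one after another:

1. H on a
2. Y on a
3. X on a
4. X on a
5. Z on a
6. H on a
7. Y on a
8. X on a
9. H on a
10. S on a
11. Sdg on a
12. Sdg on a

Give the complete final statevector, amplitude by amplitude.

The resulting statevector has amplitude sqrt(2)/2 on |0>, -sqrt(2)*I/2 on |1>.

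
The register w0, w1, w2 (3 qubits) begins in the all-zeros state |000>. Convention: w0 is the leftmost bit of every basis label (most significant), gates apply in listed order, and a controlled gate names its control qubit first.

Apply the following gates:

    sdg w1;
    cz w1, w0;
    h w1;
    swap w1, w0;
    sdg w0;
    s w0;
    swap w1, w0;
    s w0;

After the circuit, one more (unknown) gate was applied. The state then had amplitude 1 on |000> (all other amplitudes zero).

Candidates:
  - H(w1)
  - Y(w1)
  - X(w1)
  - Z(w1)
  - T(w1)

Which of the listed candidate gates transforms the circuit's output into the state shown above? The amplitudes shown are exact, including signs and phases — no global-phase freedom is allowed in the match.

The applied gate was H(w1). Key observation: steps 4-7 multiply out to the identity, so the circuit reduces to the remaining gates.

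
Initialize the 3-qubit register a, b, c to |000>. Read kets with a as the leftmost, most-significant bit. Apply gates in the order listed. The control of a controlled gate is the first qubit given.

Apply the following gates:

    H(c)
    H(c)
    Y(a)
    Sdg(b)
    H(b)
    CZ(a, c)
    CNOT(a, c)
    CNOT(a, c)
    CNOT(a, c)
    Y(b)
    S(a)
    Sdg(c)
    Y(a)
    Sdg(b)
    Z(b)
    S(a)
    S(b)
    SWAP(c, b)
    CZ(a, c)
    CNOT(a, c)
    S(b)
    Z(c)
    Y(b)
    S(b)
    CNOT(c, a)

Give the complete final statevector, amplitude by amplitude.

The final amplitudes are -sqrt(2)*I/2 on |000>, sqrt(2)*I/2 on |101>, and 0 on every other basis state.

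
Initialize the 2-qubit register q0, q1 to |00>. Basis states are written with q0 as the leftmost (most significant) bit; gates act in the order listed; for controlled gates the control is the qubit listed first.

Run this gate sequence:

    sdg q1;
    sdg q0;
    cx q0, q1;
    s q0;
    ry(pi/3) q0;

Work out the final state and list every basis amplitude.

The final amplitudes are sqrt(3)/2 on |00>, 0 on |01>, 1/2 on |10>, 0 on |11>.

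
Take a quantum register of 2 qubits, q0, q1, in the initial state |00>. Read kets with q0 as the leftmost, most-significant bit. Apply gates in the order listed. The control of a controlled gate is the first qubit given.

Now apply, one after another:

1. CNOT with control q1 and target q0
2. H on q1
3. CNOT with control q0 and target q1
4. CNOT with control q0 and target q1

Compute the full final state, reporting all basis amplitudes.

The resulting statevector has amplitude sqrt(2)/2 on |00>, sqrt(2)/2 on |01>, 0 on |10>, 0 on |11>.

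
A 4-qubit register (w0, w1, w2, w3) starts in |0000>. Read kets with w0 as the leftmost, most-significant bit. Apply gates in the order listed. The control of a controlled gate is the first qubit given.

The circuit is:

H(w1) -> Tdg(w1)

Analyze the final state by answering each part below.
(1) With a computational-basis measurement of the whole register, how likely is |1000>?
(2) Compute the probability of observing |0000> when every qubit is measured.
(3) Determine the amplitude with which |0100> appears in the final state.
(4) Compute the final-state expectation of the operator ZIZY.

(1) A full measurement returns |1000> with probability 0.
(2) Outcome |0000> occurs with probability 1/2.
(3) The amplitude on |0100> is -sqrt(2)*exp(3*I*pi/4)/2.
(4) The expectation value of ZIZY is 0.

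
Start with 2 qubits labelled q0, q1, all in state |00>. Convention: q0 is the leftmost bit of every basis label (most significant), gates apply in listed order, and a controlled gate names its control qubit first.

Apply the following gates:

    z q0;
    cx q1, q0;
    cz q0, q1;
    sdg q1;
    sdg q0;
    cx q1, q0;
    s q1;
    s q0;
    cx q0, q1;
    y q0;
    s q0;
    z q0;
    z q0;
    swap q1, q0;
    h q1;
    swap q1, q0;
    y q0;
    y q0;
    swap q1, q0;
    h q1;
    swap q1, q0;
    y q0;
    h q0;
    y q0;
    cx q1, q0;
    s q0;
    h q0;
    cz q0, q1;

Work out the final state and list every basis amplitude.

The final amplitudes are 1/2 - I/2 on |00>, 0 on |01>, 1/2 + I/2 on |10>, 0 on |11>. Key observation: steps 14-21 multiply out to the identity, so the circuit reduces to the remaining gates.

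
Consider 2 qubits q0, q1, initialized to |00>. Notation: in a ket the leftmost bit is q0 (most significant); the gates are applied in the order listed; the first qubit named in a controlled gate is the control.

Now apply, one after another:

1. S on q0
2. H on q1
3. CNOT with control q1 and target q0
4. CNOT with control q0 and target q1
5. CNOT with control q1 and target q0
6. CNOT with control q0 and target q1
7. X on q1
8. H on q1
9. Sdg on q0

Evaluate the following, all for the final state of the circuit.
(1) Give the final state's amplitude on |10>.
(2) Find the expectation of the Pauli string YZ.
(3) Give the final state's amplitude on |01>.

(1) The amplitude on |10> is -I/2.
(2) In the final state, YZ has expectation -1.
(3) The final state's coefficient on |01> equals -1/2.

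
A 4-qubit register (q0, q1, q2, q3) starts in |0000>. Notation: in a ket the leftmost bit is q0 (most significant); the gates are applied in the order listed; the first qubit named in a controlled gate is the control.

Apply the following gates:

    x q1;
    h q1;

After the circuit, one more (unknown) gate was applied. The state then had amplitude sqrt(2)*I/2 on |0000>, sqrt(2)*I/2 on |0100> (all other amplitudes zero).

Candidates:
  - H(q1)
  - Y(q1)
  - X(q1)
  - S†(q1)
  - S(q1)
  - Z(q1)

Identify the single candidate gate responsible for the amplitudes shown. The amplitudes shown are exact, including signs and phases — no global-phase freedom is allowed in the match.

The applied gate was Y(q1).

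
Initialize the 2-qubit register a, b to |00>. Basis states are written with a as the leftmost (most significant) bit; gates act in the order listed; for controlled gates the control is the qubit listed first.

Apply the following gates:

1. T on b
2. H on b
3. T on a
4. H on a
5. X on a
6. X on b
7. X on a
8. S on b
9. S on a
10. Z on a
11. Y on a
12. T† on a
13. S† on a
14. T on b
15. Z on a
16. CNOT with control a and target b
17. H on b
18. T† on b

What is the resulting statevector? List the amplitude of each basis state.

The final amplitudes are sqrt(2)*(-1 - exp(3*I*pi/4))/4 on |00>, sqrt(2)*(exp(3*I*pi/4) + I)/4 on |01>, sqrt(2)*(-I + exp(3*I*pi/4))/4 on |10>, sqrt(2)*(-I - exp(I*pi/4))/4 on |11>.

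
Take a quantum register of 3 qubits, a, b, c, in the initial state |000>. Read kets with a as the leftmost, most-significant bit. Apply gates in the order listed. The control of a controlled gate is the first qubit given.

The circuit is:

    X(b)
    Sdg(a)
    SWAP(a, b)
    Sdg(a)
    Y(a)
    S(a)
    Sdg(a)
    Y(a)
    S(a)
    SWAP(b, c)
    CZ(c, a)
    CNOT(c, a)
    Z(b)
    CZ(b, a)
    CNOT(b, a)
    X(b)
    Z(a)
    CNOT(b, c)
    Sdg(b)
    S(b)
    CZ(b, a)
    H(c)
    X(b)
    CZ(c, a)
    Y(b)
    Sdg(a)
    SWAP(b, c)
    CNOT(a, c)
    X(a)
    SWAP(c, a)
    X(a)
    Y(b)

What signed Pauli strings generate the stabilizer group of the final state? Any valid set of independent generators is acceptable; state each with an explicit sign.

The final state is stabilized by the group generated by -IXI, -ZII, +IIZ; other independent generating sets are equally valid.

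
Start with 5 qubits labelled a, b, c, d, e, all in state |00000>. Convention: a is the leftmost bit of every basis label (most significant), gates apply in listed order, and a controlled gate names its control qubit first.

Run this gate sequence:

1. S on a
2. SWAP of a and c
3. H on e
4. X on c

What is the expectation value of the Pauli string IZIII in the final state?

The observable IZIII averages to 1.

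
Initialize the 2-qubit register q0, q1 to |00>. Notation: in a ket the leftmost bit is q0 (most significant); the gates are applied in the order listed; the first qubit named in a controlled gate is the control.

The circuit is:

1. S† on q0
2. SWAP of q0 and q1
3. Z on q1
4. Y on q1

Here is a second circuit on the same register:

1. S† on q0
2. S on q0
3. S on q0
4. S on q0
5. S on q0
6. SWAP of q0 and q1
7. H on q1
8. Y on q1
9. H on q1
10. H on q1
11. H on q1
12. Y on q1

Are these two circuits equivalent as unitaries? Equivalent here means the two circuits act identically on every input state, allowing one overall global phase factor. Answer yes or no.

No, they are not equivalent — no single phase factor reconciles the two unitaries.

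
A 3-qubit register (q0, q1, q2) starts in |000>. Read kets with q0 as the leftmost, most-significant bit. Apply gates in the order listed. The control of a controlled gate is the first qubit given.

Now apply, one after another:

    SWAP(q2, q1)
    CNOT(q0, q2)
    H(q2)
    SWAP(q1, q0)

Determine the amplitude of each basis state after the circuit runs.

The resulting statevector has amplitude sqrt(2)/2 on |000>, sqrt(2)/2 on |001>, and 0 on every other basis state.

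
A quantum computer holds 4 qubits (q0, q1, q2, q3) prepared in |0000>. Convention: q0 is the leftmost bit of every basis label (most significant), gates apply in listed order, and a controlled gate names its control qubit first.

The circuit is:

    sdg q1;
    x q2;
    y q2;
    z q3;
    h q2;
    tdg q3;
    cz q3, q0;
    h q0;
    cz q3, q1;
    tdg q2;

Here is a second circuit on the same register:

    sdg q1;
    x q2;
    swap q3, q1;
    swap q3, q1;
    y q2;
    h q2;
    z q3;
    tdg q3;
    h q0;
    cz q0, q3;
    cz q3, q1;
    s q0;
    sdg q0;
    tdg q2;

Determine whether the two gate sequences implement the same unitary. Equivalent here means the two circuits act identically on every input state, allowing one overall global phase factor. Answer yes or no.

No: there is an input state on which the two circuits produce genuinely different outputs (not merely differing by a phase).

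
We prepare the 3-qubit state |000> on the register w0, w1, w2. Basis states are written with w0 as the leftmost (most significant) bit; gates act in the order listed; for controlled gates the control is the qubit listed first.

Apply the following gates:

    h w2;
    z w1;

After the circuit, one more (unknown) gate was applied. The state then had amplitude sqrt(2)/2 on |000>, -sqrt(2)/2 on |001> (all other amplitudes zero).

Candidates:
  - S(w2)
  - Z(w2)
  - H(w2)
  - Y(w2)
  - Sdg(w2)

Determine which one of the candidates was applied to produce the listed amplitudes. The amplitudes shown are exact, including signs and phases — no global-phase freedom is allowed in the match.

It was Z(w2) that produced the state shown.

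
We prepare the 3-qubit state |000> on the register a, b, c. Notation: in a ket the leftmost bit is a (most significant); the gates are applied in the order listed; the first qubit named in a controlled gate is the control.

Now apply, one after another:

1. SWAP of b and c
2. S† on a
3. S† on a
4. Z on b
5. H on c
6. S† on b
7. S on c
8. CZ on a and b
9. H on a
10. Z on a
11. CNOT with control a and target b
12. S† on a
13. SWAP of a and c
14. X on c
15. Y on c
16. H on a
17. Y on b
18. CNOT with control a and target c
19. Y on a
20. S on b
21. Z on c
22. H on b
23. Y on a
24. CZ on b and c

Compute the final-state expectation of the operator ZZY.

The observable ZZY averages to 0.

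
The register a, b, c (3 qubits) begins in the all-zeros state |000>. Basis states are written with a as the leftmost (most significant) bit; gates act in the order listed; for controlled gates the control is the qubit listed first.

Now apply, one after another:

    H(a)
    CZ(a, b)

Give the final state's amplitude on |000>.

|000> carries amplitude sqrt(2)/2 in the final state.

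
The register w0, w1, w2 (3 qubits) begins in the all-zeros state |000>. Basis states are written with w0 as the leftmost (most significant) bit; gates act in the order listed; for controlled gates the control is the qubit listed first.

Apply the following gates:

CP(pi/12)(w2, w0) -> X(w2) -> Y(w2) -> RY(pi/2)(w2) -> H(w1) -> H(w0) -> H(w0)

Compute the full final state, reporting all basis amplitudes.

The resulting statevector has amplitude -I/2 on |000>, -I/2 on |001>, -I/2 on |010>, -I/2 on |011>, 0 on |100>, 0 on |101>, 0 on |110>, 0 on |111>.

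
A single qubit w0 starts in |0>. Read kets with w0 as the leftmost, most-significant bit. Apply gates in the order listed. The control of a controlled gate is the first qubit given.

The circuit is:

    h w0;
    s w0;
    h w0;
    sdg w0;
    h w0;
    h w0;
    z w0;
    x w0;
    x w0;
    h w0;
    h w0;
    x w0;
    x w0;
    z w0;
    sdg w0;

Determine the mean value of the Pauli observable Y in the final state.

The expectation value of Y is 1.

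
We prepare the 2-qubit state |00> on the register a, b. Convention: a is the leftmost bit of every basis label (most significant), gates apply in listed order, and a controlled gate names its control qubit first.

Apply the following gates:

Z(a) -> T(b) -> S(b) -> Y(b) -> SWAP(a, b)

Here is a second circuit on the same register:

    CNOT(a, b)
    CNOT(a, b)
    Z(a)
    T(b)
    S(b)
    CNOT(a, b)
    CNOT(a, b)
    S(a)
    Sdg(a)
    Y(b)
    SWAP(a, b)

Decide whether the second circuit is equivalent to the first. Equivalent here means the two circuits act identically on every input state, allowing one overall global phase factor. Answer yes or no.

Yes, they are equivalent — the unitaries differ by at most a global phase.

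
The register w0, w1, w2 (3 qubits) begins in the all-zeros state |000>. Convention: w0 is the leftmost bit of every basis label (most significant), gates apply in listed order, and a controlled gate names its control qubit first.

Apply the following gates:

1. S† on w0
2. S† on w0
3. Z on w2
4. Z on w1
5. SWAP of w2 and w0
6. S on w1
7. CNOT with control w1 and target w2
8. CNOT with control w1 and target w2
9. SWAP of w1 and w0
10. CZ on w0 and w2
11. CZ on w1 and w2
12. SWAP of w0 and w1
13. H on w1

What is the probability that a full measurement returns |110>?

A full measurement returns |110> with probability 0.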